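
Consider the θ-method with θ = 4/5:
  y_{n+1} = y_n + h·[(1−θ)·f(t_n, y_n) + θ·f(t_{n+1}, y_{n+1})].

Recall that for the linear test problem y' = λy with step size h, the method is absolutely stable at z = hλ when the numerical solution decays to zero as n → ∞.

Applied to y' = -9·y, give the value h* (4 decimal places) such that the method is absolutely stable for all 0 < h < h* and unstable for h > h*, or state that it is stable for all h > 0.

With y'=λy (z=hλ):
  y_{n+1} = y_n + z·[1/5·y_n + 4/5·y_{n+1}] ⇒ (1 − 4/5z)y_{n+1} = (1 + 1/5z)y_n
  ⇒ R(z) = (1 + 1/5z)/(1 − 4/5z).

Solve |R(x)|<1 on ℝ⁻.
x=-0.85: |R|=0.4940
x=-2: |R|=0.2308
x=-10: |R|=0.1111
x=-100: |R|=0.2346
θ=4/5≥1/2 ⇒ |1+1/5x|<|1−4/5x| ∀x<0 ⇒ unbounded interval.

interval (−∞, 0). Any h>0 works for λ=-9.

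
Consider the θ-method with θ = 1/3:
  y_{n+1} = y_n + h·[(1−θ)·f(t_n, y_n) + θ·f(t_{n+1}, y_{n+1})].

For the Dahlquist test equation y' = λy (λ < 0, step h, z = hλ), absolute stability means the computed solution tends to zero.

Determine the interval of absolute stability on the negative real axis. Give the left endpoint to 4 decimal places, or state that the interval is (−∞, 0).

z∈(-6.0000,0).

Test eqn y'=λy, z=hλ:
  y_{n+1} = y_n + z·[2/3·y_n + 1/3·y_{n+1}] ⇒ (1 − 1/3z)y_{n+1} = (1 + 2/3z)y_n
  Hence R(z) = (1 + 2/3z)/(1 − 1/3z).

Boundary: |R(x)|=1, x<0.
x=-1.59: |R|=0.0392
R=−1: 1+2/3x = −1+1/3x ⇒ -1/3x=2 ⇒ x=2/(-1/3)=-6.0000
Confirm numerically:
  x=-5.134: |R|=0.89353 <1
  x=-5.025: |R|=0.87850 <1
  x=-4.203: |R|=0.75052 <1
  x=-2.498: |R|=0.36304 <1
  x=-6.515: |R|=1.05413 >1
  x=-6.215: |R|=1.02333 >1
  x=-6.027: |R|=1.00299 >1
Stable set (-6.0000, 0).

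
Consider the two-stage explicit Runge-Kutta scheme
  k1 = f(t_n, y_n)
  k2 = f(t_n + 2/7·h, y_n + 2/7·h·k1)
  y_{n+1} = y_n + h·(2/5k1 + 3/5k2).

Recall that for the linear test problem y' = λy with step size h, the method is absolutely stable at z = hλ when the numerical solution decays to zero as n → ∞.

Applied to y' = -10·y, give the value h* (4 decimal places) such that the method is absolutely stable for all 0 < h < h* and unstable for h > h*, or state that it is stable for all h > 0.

(-5.8333,0); λ=-10 ⇒ h* = (35/6)/10 = 0.5833.

Set f=λy, z=hλ:
  k1=λy_n ⇒ h·k1=z·y_n;  k2=λ(1+2/7z)y_n ⇒ h·k2=z(1+2/7z)y_n
  y_{n+1}/y_n = 1 + 2/5z + 3/5z(1+2/7z) = 1 + z + 6/35z²
  R(z) = 1 + z + 6/35z².

Need |R(x)|<1, x<0.
x=-1.07: |R|=0.1263
R=1: x+6/35x²=0 ⇒ x=−35/6=-5.8333; min R=1−1/(4·6/35)=-0.4583>−1
Confirm numerically:
  x=-5.316: |R|=0.52855 <1
  x=-4.160: |R|=0.19333 <1
  x=-2.755: |R|=0.45385 <1
  x=-6.151: |R|=1.33497 >1
  x=-6.093: |R|=1.27123 >1
  x=-5.926: |R|=1.09414 >1
Stable set (-5.8333, 0).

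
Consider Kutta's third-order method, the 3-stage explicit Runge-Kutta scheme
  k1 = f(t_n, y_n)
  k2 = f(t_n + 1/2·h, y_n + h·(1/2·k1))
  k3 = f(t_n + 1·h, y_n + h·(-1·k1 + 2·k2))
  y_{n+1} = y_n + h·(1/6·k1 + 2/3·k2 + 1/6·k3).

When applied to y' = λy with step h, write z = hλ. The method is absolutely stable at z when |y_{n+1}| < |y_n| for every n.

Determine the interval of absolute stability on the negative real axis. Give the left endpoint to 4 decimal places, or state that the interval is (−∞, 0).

(-2.5127, 0).

With y'=λy (z=hλ):
  order 3, 3-stage ⇒ R(z)=1+z+z^2/2+z^3/6
  (e.g. R(-1.39)=0.12845, |R|=0.12845)

Boundary: |R(x)|=1, x<0.
x=-1.39: |R|=0.1284
|R(-2.58)|=1.1141 |R(-2.16)|=0.5068 |R(-2.14)|=0.4836
Bisect:
  x_lo=-2.9339 |R|=1.8391  x_hi=-0.2552 |R|=0.7746
  mid=-1.59456 |R|=0.00103 →hi
  mid=-2.26423 |R|=0.63554 →hi
  mid=-2.59906 |R|=1.14766 →lo
  mid=-2.43164 |R|=0.87154 →hi
  mid=-2.51535 |R|=1.00429 →lo
  mid=-2.47350 |R|=0.93662 →hi
  mid=-2.49442 |R|=0.97013 →hi
  mid=-2.50489 |R|=0.98713 →hi
  mid=-2.51012 |R|=0.99569 →hi
  ...
  [-2.51290,-2.51274] ⇒ x*=-2.5127
Interval (-2.5127, 0).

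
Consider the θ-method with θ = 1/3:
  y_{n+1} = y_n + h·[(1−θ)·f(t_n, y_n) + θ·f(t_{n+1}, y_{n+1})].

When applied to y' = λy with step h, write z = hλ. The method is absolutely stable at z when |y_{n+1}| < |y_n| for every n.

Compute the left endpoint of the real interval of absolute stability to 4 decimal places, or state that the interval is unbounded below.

left endpoint -6.0000.

Set f=λy, z=hλ:
  y_{n+1} = y_n + z·[2/3·y_n + 1/3·y_{n+1}] ⇒ (1 − 1/3z)y_{n+1} = (1 + 2/3z)y_n
  so R(z) = (1 + 2/3z)/(1 − 1/3z).

Find x<0 with |R(x)|<1.
x=-0.43: |R|=0.6239
R=−1: 1+2/3x = −1+1/3x ⇒ -1/3x=2 ⇒ x=2/(-1/3)=-6.0000
Confirm numerically:
  x=-5.282: |R|=0.91331 <1
  x=-2.927: |R|=0.48153 <1
  x=-2.726: |R|=0.42822 <1
  x=-6.496: |R|=1.05223 >1
  x=-6.220: |R|=1.02386 >1
So |R|<1 on (-6.0000, 0).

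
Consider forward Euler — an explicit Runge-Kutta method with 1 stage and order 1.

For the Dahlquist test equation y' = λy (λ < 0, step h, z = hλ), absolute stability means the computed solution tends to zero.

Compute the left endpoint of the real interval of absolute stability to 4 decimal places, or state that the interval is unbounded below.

left endpoint -2.0000.

Test eqn y'=λy, z=hλ:
  order 1, 1-stage ⇒ R(z)=1+z
  (e.g. R(-1.39)=-0.39000, |R|=0.39000)

Solve |R(x)|<1 on ℝ⁻.
x=-1.39: |R|=0.3900
|R(-2.34)|=1.3400 |R(-1.4)|=0.4000 |R(-0.99)|=0.0100
Bisect:
  x_lo=-2.4667 |R|=1.4667  x_hi=-0.2090 |R|=0.7910
  mid=-1.33781 |R|=0.33781 →hi
  mid=-1.90224 |R|=0.90224 →hi
  mid=-2.18445 |R|=1.18445 →lo
  mid=-2.04334 |R|=1.04334 →lo
  mid=-1.97279 |R|=0.97279 →hi
  mid=-2.00807 |R|=1.00807 →lo
  mid=-1.99043 |R|=0.99043 →hi
  mid=-1.99925 |R|=0.99925 →hi
  mid=-2.00366 |R|=1.00366 →lo
  mid=-2.00145 |R|=1.00145 →lo
  ...
  [-2.00007,-1.99994] ⇒ x*=-2.0000
Stable set (-2.0000, 0).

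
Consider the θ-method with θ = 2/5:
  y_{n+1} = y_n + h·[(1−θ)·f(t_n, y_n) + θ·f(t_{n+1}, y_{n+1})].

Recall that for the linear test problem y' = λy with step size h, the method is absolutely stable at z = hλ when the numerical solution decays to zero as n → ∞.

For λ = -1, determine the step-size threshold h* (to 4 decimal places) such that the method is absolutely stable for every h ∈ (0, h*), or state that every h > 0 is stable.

With y'=λy (z=hλ):
  y_{n+1} = y_n + z·[3/5·y_n + 2/5·y_{n+1}] ⇒ (1 − 2/5z)y_{n+1} = (1 + 3/5z)y_n
  so R(z) = (1 + 3/5z)/(1 − 2/5z).

Boundary: |R(x)|=1, x<0.
x=-0.72: |R|=0.4410
R=−1: 1+3/5x = −1+2/5x ⇒ -1/5x=2 ⇒ x=2/(-1/5)=-10.0000
Confirm numerically:
  x=-9.040: |R|=0.95841 <1
  x=-7.164: |R|=0.85327 <1
  x=-4.654: |R|=0.62636 <1
  x=-4.549: |R|=0.61335 <1
  x=-10.412: |R|=1.01595 >1
  x=-10.146: |R|=1.00577 >1
Stable set (-10.0000, 0).

(-10.0000,0); λ=-1 ⇒ h* = (10)/1 = 10.0000.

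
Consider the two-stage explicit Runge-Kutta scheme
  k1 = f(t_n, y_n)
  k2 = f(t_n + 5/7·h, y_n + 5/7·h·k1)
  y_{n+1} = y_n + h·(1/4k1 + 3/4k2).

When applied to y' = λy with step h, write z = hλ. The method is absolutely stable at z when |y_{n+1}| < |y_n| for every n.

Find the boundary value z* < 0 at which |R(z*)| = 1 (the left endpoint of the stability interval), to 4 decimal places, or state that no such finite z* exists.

Set f=λy, z=hλ:
  k1=λy_n ⇒ h·k1=z·y_n;  k2=λ(1+5/7z)y_n ⇒ h·k2=z(1+5/7z)y_n
  y_{n+1}/y_n = 1 + 1/4z + 3/4z(1+5/7z) = 1 + z + 15/28z²
  ⇒ R(z) = 1 + z + 15/28z².

Solve |R(x)|<1 on ℝ⁻.
x=-0.38: |R|=0.6974
R=1: x+15/28x²=0 ⇒ x=−28/15=-1.8667; min R=1−1/(4·15/28)=0.5333>−1
Confirm numerically:
  x=-1.699: |R|=0.84739 <1
  x=-1.691: |R|=0.84086 <1
  x=-0.787: |R|=0.54480 <1
  x=-2.389: |R|=1.66849 >1
  x=-2.116: |R|=1.28264 >1
Interval (-1.8667, 0).

left endpoint -1.8667.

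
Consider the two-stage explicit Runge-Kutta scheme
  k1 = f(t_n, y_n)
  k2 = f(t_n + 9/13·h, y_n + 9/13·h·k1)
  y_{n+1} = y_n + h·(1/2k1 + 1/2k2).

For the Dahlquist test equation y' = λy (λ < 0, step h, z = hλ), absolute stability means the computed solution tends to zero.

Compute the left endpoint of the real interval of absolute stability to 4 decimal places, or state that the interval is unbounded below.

left endpoint -2.8889.

With y'=λy (z=hλ):
  k1=λy_n ⇒ h·k1=z·y_n;  k2=λ(1+9/13z)y_n ⇒ h·k2=z(1+9/13z)y_n
  y_{n+1}/y_n = 1 + 1/2z + 1/2z(1+9/13z) = 1 + z + 9/26z²
  so R(z) = 1 + z + 9/26z².

Need |R(x)|<1, x<0.
x=-1.72: |R|=0.3041
R=1: x+9/26x²=0 ⇒ x=−26/9=-2.8889; min R=1−1/(4·9/26)=0.2778>−1
Confirm numerically:
  x=-2.622: |R|=0.75777 <1
  x=-2.228: |R|=0.49030 <1
  x=-1.419: |R|=0.27800 <1
  x=-1.257: |R|=0.28994 <1
  x=-3.365: |R|=1.55458 >1
  x=-3.178: |R|=1.31804 >1
  x=-3.153: |R|=1.28826 >1
Interval (-2.8889, 0).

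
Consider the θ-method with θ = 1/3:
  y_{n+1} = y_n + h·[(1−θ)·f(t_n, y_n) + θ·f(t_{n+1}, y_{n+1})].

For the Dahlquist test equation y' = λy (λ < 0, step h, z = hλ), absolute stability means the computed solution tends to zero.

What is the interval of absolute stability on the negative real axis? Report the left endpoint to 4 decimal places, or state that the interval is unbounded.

(-6.0000, 0).

Test eqn y'=λy, z=hλ:
  y_{n+1} = y_n + z·[2/3·y_n + 1/3·y_{n+1}] ⇒ (1 − 1/3z)y_{n+1} = (1 + 2/3z)y_n
  R(z) = (1 + 2/3z)/(1 − 1/3z).

Solve |R(x)|<1 on ℝ⁻.
x=-1.31: |R|=0.0882
R=−1: 1+2/3x = −1+1/3x ⇒ -1/3x=2 ⇒ x=2/(-1/3)=-6.0000
Confirm numerically:
  x=-5.958: |R|=0.99531 <1
  x=-5.484: |R|=0.93918 <1
  x=-3.357: |R|=0.58424 <1
  x=-2.904: |R|=0.47561 <1
  x=-6.492: |R|=1.05183 >1
  x=-6.357: |R|=1.03815 >1
  x=-6.088: |R|=1.00968 >1
So |R|<1 on (-6.0000, 0).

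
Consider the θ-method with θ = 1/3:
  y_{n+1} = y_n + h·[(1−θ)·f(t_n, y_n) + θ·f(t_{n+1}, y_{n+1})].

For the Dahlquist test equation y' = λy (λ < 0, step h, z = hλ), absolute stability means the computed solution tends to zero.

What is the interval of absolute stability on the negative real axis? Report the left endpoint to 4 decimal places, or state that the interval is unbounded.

With y'=λy (z=hλ):
  y_{n+1} = y_n + z·[2/3·y_n + 1/3·y_{n+1}] ⇒ (1 − 1/3z)y_{n+1} = (1 + 2/3z)y_n
  ⇒ R(z) = (1 + 2/3z)/(1 − 1/3z).

Boundary: |R(x)|=1, x<0.
x=-0.58: |R|=0.5140
R=−1: 1+2/3x = −1+1/3x ⇒ -1/3x=2 ⇒ x=2/(-1/3)=-6.0000
Confirm numerically:
  x=-5.336: |R|=0.92035 <1
  x=-5.315: |R|=0.91762 <1
  x=-3.495: |R|=0.61432 <1
  x=-3.057: |R|=0.51412 <1
  x=-6.532: |R|=1.05581 >1
  x=-6.394: |R|=1.04194 >1
  x=-6.231: |R|=1.02502 >1
Stable set (-6.0000, 0).

(-6.0000, 0).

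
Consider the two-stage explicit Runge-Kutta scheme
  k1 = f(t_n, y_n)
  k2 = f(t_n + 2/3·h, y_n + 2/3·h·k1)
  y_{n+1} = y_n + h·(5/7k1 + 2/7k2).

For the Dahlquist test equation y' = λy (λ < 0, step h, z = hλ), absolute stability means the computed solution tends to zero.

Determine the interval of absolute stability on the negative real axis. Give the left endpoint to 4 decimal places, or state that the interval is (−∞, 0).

With y'=λy (z=hλ):
  k1=λy_n ⇒ h·k1=z·y_n;  k2=λ(1+2/3z)y_n ⇒ h·k2=z(1+2/3z)y_n
  y_{n+1}/y_n = 1 + 5/7z + 2/7z(1+2/3z) = 1 + z + 4/21z²
  ⇒ R(z) = 1 + z + 4/21z².

Boundary: |R(x)|=1, x<0.
x=-1.26: |R|=0.0424
R=1: x+4/21x²=0 ⇒ x=−21/4=-5.2500; min R=1−1/(4·4/21)=-0.3125>−1
Confirm numerically:
  x=-5.079: |R|=0.83457 <1
  x=-4.549: |R|=0.39260 <1
  x=-2.796: |R|=0.30693 <1
  x=-2.594: |R|=0.31232 <1
  x=-5.838: |R|=1.65386 >1
  x=-5.300: |R|=1.05048 >1
Stable set (-5.2500, 0).

(-5.2500, 0).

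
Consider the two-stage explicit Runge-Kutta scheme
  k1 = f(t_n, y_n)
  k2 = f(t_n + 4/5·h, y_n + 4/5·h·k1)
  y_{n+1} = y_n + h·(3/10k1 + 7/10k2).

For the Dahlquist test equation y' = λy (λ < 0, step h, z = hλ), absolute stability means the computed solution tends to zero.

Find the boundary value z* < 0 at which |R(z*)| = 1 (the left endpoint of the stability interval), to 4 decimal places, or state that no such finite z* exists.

Set f=λy, z=hλ:
  k1=λy_n ⇒ h·k1=z·y_n;  k2=λ(1+4/5z)y_n ⇒ h·k2=z(1+4/5z)y_n
  y_{n+1}/y_n = 1 + 3/10z + 7/10z(1+4/5z) = 1 + z + 14/25z²
  R(z) = 1 + z + 14/25z².

Find x<0 with |R(x)|<1.
x=-1.78: |R|=0.9943
R=1: x+14/25x²=0 ⇒ x=−25/14=-1.7857; min R=1−1/(4·14/25)=0.5536>−1
Confirm numerically:
  x=-1.748: |R|=0.96308 <1
  x=-1.589: |R|=0.82496 <1
  x=-1.363: |R|=0.67735 <1
  x=-2.304: |R|=1.66871 >1
  x=-2.203: |R|=1.51480 >1
Stable set (-1.7857, 0).

left endpoint -1.7857.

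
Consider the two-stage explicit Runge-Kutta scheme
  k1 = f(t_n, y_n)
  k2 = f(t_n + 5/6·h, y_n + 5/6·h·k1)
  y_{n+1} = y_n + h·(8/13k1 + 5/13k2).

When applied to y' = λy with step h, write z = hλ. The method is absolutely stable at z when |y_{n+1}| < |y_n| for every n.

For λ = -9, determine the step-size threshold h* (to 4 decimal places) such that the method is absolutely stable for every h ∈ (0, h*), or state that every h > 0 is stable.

(-3.1200,0); λ=-9 ⇒ h* = (78/25)/9 = 0.3467.

With y'=λy (z=hλ):
  k1=λy_n ⇒ h·k1=z·y_n;  k2=λ(1+5/6z)y_n ⇒ h·k2=z(1+5/6z)y_n
  y_{n+1}/y_n = 1 + 8/13z + 5/13z(1+5/6z) = 1 + z + 25/78z²
  R(z) = 1 + z + 25/78z².

Need |R(x)|<1, x<0.
x=-1.33: |R|=0.2370
R=1: x+25/78x²=0 ⇒ x=−78/25=-3.1200; min R=1−1/(4·25/78)=0.2200>−1
Confirm numerically:
  x=-2.762: |R|=0.68308 <1
  x=-2.626: |R|=0.58422 <1
  x=-2.295: |R|=0.39315 <1
  x=-2.219: |R|=0.35919 <1
  x=-3.335: |R|=1.22982 >1
  x=-3.171: |R|=1.05183 >1
So |R|<1 on (-3.1200, 0).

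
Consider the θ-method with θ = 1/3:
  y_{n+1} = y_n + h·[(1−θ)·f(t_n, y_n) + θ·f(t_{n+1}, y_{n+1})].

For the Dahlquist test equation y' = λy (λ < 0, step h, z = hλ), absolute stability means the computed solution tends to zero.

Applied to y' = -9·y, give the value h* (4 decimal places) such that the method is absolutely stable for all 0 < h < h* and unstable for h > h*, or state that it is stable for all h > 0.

(-6.0000,0); λ=-9 ⇒ h* = (6)/9 = 0.6667.

Set f=λy, z=hλ:
  y_{n+1} = y_n + z·[2/3·y_n + 1/3·y_{n+1}] ⇒ (1 − 1/3z)y_{n+1} = (1 + 2/3z)y_n
  Hence R(z) = (1 + 2/3z)/(1 − 1/3z).

Need |R(x)|<1, x<0.
x=-0.48: |R|=0.5862
R=−1: 1+2/3x = −1+1/3x ⇒ -1/3x=2 ⇒ x=2/(-1/3)=-6.0000
Confirm numerically:
  x=-5.614: |R|=0.95519 <1
  x=-4.774: |R|=0.84229 <1
  x=-3.623: |R|=0.64110 <1
  x=-3.328: |R|=0.57775 <1
  x=-6.512: |R|=1.05383 >1
  x=-6.387: |R|=1.04123 >1
Stable set (-6.0000, 0).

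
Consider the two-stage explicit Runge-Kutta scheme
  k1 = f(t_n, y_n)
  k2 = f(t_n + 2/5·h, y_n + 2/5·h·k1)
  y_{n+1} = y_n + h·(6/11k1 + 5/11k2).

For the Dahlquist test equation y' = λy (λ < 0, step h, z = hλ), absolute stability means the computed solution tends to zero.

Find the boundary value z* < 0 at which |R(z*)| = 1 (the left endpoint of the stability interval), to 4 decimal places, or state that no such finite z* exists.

z* = -5.5000.

Test eqn y'=λy, z=hλ:
  k1=λy_n ⇒ h·k1=z·y_n;  k2=λ(1+2/5z)y_n ⇒ h·k2=z(1+2/5z)y_n
  y_{n+1}/y_n = 1 + 6/11z + 5/11z(1+2/5z) = 1 + z + 2/11z²
  R(z) = 1 + z + 2/11z².

Find x<0 with |R(x)|<1.
x=-1.22: |R|=0.0506
R=1: x+2/11x²=0 ⇒ x=−11/2=-5.5000; min R=1−1/(4·2/11)=-0.3750>−1
Confirm numerically:
  x=-5.160: |R|=0.68102 <1
  x=-3.815: |R|=0.16878 <1
  x=-3.054: |R|=0.35820 <1
  x=-5.958: |R|=1.49614 >1
  x=-5.710: |R|=1.21802 >1
Interval (-5.5000, 0).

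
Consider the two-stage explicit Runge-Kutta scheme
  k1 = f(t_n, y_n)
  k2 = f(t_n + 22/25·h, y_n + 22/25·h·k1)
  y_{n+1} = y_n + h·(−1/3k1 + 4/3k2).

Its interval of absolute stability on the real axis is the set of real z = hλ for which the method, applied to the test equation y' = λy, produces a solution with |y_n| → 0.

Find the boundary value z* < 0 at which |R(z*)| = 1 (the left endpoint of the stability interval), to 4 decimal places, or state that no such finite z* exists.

Set f=λy, z=hλ:
  k1=λy_n ⇒ h·k1=z·y_n;  k2=λ(1+22/25z)y_n ⇒ h·k2=z(1+22/25z)y_n
  y_{n+1}/y_n = 1 − 1/3z + 4/3z(1+22/25z) = 1 + z + 88/75z²
  R(z) = 1 + z + 88/75z².

Need |R(x)|<1, x<0.
x=-1.39: |R|=1.8770
R=1: x+88/75x²=0 ⇒ x=−75/88=-0.8523; min R=1−1/(4·88/75)=0.7869>−1
Confirm numerically:
  x=-0.596: |R|=0.82079 <1
  x=-0.425: |R|=0.78693 <1
  x=-0.406: |R|=0.78741 <1
  x=-0.396: |R|=0.78800 <1
  x=-1.325: |R|=1.73493 >1
  x=-0.999: |R|=1.17199 >1
  x=-0.938: |R|=1.09435 >1
Interval (-0.8523, 0).

left endpoint -0.8523.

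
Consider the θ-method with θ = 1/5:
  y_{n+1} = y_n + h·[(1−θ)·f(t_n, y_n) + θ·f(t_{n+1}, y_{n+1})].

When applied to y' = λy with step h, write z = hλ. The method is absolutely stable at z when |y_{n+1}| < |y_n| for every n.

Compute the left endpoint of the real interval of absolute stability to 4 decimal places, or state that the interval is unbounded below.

On y'=λy, z=hλ:
  y_{n+1} = y_n + z·[4/5·y_n + 1/5·y_{n+1}] ⇒ (1 − 1/5z)y_{n+1} = (1 + 4/5z)y_n
  R(z) = (1 + 4/5z)/(1 − 1/5z).

Solve |R(x)|<1 on ℝ⁻.
x=-1.25: |R|=0.0000
R=−1: 1+4/5x = −1+1/5x ⇒ -3/5x=2 ⇒ x=2/(-3/5)=-3.3333
Confirm numerically:
  x=-3.057: |R|=0.89711 <1
  x=-2.923: |R|=0.84463 <1
  x=-2.295: |R|=0.57300 <1
  x=-1.703: |R|=0.27033 <1
  x=-3.879: |R|=1.18437 >1
  x=-3.716: |R|=1.13171 >1
  x=-3.450: |R|=1.04142 >1
Interval (-3.3333, 0).

z* = -3.3333.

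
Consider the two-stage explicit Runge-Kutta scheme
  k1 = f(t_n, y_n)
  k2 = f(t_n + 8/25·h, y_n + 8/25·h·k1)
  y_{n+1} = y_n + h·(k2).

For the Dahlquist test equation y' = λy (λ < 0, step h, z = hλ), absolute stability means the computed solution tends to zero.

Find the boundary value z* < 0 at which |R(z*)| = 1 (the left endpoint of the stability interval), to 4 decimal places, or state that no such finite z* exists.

On y'=λy, z=hλ:
  k1=λy_n ⇒ h·k1=z·y_n;  k2=λ(1+8/25z)y_n ⇒ h·k2=z(1+8/25z)y_n
  y_{n+1}/y_n = 1 + z(1+8/25z) = 1 + z + 8/25z²
  Hence R(z) = 1 + z + 8/25z².

Need |R(x)|<1, x<0.
x=-1.16: |R|=0.2706
R=1: x+8/25x²=0 ⇒ x=−25/8=-3.1250; min R=1−1/(4·8/25)=0.2188>−1
Confirm numerically:
  x=-3.050: |R|=0.92680 <1
  x=-2.805: |R|=0.71277 <1
  x=-2.162: |R|=0.33376 <1
  x=-2.061: |R|=0.29827 <1
  x=-3.509: |R|=1.43119 >1
  x=-3.393: |R|=1.29098 >1
  x=-3.208: |R|=1.08520 >1
Interval (-3.1250, 0).

left endpoint -3.1250.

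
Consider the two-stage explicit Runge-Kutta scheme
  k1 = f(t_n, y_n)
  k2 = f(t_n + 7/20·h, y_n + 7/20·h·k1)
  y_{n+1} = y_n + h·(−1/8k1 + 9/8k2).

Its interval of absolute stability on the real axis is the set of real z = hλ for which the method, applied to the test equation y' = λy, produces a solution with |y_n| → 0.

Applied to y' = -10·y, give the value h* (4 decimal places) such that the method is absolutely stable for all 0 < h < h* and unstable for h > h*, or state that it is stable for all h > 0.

Test eqn y'=λy, z=hλ:
  k1=λy_n ⇒ h·k1=z·y_n;  k2=λ(1+7/20z)y_n ⇒ h·k2=z(1+7/20z)y_n
  y_{n+1}/y_n = 1 − 1/8z + 9/8z(1+7/20z) = 1 + z + 63/160z²
  R(z) = 1 + z + 63/160z².

Find x<0 with |R(x)|<1.
x=-0.6: |R|=0.5417
R=1: x+63/160x²=0 ⇒ x=−160/63=-2.5397; min R=1−1/(4·63/160)=0.3651>−1
Confirm numerically:
  x=-1.883: |R|=0.51312 <1
  x=-1.803: |R|=0.47701 <1
  x=-1.382: |R|=0.37003 <1
  x=-2.879: |R|=1.38465 >1
  x=-2.772: |R|=1.25357 >1
  x=-2.701: |R|=1.17156 >1
So |R|<1 on (-2.5397, 0).

(-2.5397,0); λ=-10 ⇒ h* = (160/63)/10 = 0.2540.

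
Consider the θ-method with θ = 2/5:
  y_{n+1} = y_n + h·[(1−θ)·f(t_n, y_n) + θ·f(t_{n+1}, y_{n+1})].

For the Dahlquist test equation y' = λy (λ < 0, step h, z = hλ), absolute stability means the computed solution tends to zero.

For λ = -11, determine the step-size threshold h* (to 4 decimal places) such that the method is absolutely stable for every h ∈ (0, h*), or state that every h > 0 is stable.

With y'=λy (z=hλ):
  y_{n+1} = y_n + z·[3/5·y_n + 2/5·y_{n+1}] ⇒ (1 − 2/5z)y_{n+1} = (1 + 3/5z)y_n
  ⇒ R(z) = (1 + 3/5z)/(1 − 2/5z).

Boundary: |R(x)|=1, x<0.
x=-1.59: |R|=0.0281
R=−1: 1+3/5x = −1+2/5x ⇒ -1/5x=2 ⇒ x=2/(-1/5)=-10.0000
Confirm numerically:
  x=-8.718: |R|=0.94286 <1
  x=-8.342: |R|=0.92354 <1
  x=-7.457: |R|=0.87230 <1
  x=-10.432: |R|=1.01670 >1
  x=-10.295: |R|=1.01153 >1
  x=-10.040: |R|=1.00159 >1
Stable set (-10.0000, 0).

(-10.0000,0); λ=-11 ⇒ h* = (10)/11 = 0.9091.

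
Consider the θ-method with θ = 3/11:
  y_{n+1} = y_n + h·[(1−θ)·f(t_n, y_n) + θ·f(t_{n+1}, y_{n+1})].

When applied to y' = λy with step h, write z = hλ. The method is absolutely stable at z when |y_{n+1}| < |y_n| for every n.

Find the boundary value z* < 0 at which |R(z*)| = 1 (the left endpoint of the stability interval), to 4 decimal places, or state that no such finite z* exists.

On y'=λy, z=hλ:
  y_{n+1} = y_n + z·[8/11·y_n + 3/11·y_{n+1}] ⇒ (1 − 3/11z)y_{n+1} = (1 + 8/11z)y_n
  ⇒ R(z) = (1 + 8/11z)/(1 − 3/11z).

Solve |R(x)|<1 on ℝ⁻.
x=-1.38: |R|=0.0026
R=−1: 1+8/11x = −1+3/11x ⇒ -5/11x=2 ⇒ x=2/(-5/11)=-4.4000
Confirm numerically:
  x=-3.764: |R|=0.85735 <1
  x=-3.150: |R|=0.69438 <1
  x=-2.797: |R|=0.58666 <1
  x=-4.943: |R|=1.10511 >1
  x=-4.721: |R|=1.06378 >1
Stable set (-4.4000, 0).

z* = -4.4000.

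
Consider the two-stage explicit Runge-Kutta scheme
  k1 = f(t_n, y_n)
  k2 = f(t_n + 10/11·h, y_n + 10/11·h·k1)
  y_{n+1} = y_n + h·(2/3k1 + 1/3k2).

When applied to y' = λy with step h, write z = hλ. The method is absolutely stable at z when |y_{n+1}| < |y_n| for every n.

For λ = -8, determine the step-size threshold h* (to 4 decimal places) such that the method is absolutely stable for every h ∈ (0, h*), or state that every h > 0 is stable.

On y'=λy, z=hλ:
  k1=λy_n ⇒ h·k1=z·y_n;  k2=λ(1+10/11z)y_n ⇒ h·k2=z(1+10/11z)y_n
  y_{n+1}/y_n = 1 + 2/3z + 1/3z(1+10/11z) = 1 + z + 10/33z²
  ⇒ R(z) = 1 + z + 10/33z².

Boundary: |R(x)|=1, x<0.
x=-1.36: |R|=0.2005
R=1: x+10/33x²=0 ⇒ x=−33/10=-3.3000; min R=1−1/(4·10/33)=0.1750>−1
Confirm numerically:
  x=-3.253: |R|=0.95367 <1
  x=-3.071: |R|=0.78689 <1
  x=-2.889: |R|=0.64019 <1
  x=-1.666: |R|=0.17508 <1
  x=-3.804: |R|=1.58097 >1
  x=-3.722: |R|=1.47596 >1
  x=-3.519: |R|=1.23353 >1
So |R|<1 on (-3.3000, 0).

(-3.3000,0); λ=-8 ⇒ h* = (33/10)/8 = 0.4125.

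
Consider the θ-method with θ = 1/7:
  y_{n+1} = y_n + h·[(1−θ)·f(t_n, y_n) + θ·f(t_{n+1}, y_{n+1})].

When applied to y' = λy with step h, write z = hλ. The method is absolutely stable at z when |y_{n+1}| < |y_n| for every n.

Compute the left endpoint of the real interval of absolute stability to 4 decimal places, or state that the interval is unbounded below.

z* = -2.8000.

With y'=λy (z=hλ):
  y_{n+1} = y_n + z·[6/7·y_n + 1/7·y_{n+1}] ⇒ (1 − 1/7z)y_{n+1} = (1 + 6/7z)y_n
  so R(z) = (1 + 6/7z)/(1 − 1/7z).

Solve |R(x)|<1 on ℝ⁻.
x=-1.59: |R|=0.2957
R=−1: 1+6/7x = −1+1/7x ⇒ -5/7x=2 ⇒ x=2/(-5/7)=-2.8000
Confirm numerically:
  x=-2.048: |R|=0.58444 <1
  x=-1.970: |R|=0.53735 <1
  x=-1.719: |R|=0.38009 <1
  x=-1.161: |R|=0.00417 <1
  x=-3.140: |R|=1.16765 >1
  x=-3.032: |R|=1.11563 >1
Interval (-2.8000, 0).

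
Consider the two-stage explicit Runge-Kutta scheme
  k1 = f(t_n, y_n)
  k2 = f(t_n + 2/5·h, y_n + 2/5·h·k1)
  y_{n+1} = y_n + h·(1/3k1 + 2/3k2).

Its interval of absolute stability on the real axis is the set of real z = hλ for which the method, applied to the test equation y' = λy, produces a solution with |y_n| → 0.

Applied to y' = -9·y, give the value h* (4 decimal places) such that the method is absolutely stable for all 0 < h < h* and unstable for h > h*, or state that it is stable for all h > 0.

(-3.7500,0); λ=-9 ⇒ h* = (15/4)/9 = 0.4167.

On y'=λy, z=hλ:
  k1=λy_n ⇒ h·k1=z·y_n;  k2=λ(1+2/5z)y_n ⇒ h·k2=z(1+2/5z)y_n
  y_{n+1}/y_n = 1 + 1/3z + 2/3z(1+2/5z) = 1 + z + 4/15z²
  Hence R(z) = 1 + z + 4/15z².

Boundary: |R(x)|=1, x<0.
x=-0.92: |R|=0.3057
R=1: x+4/15x²=0 ⇒ x=−15/4=-3.7500; min R=1−1/(4·4/15)=0.0625>−1
Confirm numerically:
  x=-3.697: |R|=0.94775 <1
  x=-2.062: |R|=0.07183 <1
  x=-2.050: |R|=0.07067 <1
  x=-1.818: |R|=0.06337 <1
  x=-4.159: |R|=1.45361 >1
  x=-4.087: |R|=1.36729 >1
Stable set (-3.7500, 0).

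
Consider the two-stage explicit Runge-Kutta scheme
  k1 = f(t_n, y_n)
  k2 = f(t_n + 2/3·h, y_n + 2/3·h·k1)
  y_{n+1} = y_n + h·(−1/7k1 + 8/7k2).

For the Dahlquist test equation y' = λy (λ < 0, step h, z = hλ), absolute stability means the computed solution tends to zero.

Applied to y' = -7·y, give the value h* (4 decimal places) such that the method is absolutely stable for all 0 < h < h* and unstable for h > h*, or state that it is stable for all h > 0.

(-1.3125,0); λ=-7 ⇒ h* = (21/16)/7 = 0.1875.

On y'=λy, z=hλ:
  k1=λy_n ⇒ h·k1=z·y_n;  k2=λ(1+2/3z)y_n ⇒ h·k2=z(1+2/3z)y_n
  y_{n+1}/y_n = 1 − 1/7z + 8/7z(1+2/3z) = 1 + z + 16/21z²
  R(z) = 1 + z + 16/21z².

Boundary: |R(x)|=1, x<0.
x=-0.52: |R|=0.6860
R=1: x+16/21x²=0 ⇒ x=−21/16=-1.3125; min R=1−1/(4·16/21)=0.6719>−1
Confirm numerically:
  x=-1.177: |R|=0.87849 <1
  x=-0.849: |R|=0.70018 <1
  x=-0.549: |R|=0.68064 <1
  x=-1.541: |R|=1.26828 >1
  x=-1.471: |R|=1.17764 >1
So |R|<1 on (-1.3125, 0).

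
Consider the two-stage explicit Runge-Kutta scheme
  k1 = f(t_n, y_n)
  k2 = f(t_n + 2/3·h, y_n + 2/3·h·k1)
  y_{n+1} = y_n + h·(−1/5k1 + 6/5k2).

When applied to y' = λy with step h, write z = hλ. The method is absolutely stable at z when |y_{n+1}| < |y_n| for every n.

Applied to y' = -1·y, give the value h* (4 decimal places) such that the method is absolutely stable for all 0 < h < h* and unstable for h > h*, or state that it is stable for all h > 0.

With y'=λy (z=hλ):
  k1=λy_n ⇒ h·k1=z·y_n;  k2=λ(1+2/3z)y_n ⇒ h·k2=z(1+2/3z)y_n
  y_{n+1}/y_n = 1 − 1/5z + 6/5z(1+2/3z) = 1 + z + 4/5z²
  ⇒ R(z) = 1 + z + 4/5z².

Find x<0 with |R(x)|<1.
x=-1.68: |R|=1.5779
R=1: x+4/5x²=0 ⇒ x=−5/4=-1.2500; min R=1−1/(4·4/5)=0.6875>−1
Confirm numerically:
  x=-1.085: |R|=0.85678 <1
  x=-0.935: |R|=0.76438 <1
  x=-0.728: |R|=0.69599 <1
  x=-1.513: |R|=1.31834 >1
  x=-1.509: |R|=1.31266 >1
Stable set (-1.2500, 0).

(-1.2500,0); λ=-1 ⇒ h* = (5/4)/1 = 1.2500.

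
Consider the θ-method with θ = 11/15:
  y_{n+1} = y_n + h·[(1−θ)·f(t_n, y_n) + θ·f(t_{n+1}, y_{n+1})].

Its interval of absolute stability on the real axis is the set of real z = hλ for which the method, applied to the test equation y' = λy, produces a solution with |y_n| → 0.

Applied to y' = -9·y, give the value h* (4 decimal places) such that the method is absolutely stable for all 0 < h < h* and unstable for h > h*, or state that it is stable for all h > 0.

interval (−∞, 0). Any h>0 works for λ=-9.

Set f=λy, z=hλ:
  y_{n+1} = y_n + z·[4/15·y_n + 11/15·y_{n+1}] ⇒ (1 − 11/15z)y_{n+1} = (1 + 4/15z)y_n
  so R(z) = (1 + 4/15z)/(1 − 11/15z).

Find x<0 with |R(x)|<1.
x=-1.34: |R|=0.3241
x=-2: |R|=0.1892
x=-10: |R|=0.2000
x=-100: |R|=0.3453
θ=11/15≥1/2 ⇒ |1+4/15x|<|1−11/15x| ∀x<0 ⇒ stable on all of ℝ⁻.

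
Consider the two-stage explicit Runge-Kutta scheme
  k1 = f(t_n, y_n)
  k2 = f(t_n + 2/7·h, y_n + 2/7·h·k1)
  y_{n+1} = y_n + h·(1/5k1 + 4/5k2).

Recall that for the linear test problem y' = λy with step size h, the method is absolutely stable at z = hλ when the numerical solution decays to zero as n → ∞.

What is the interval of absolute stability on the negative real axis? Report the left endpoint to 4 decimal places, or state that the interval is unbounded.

(-4.3750, 0).

Test eqn y'=λy, z=hλ:
  k1=λy_n ⇒ h·k1=z·y_n;  k2=λ(1+2/7z)y_n ⇒ h·k2=z(1+2/7z)y_n
  y_{n+1}/y_n = 1 + 1/5z + 4/5z(1+2/7z) = 1 + z + 8/35z²
  Hence R(z) = 1 + z + 8/35z².

Solve |R(x)|<1 on ℝ⁻.
x=-0.98: |R|=0.2395
R=1: x+8/35x²=0 ⇒ x=−35/8=-4.3750; min R=1−1/(4·8/35)=-0.0938>−1
Confirm numerically:
  x=-3.034: |R|=0.07004 <1
  x=-2.016: |R|=0.08703 <1
  x=-1.942: |R|=0.07997 <1
  x=-4.746: |R|=1.40246 >1
  x=-4.696: |R|=1.34455 >1
  x=-4.497: |R|=1.12540 >1
So |R|<1 on (-4.3750, 0).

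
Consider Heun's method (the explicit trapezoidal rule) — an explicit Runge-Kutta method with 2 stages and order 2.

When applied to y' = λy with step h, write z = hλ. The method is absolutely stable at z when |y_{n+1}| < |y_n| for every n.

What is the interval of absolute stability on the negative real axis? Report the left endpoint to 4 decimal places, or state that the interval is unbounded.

Test eqn y'=λy, z=hλ:
  order 2, 2-stage ⇒ R(z)=1+z+z^2/2
  (e.g. R(-1.44)=0.59680, |R|=0.59680)

Boundary: |R(x)|=1, x<0.
x=-1.44: |R|=0.5968
|R(-1.88)|=0.8872 |R(-1.55)|=0.6513 |R(-1.54)|=0.6458
Bisect:
  x_lo=-2.6851 |R|=1.9198  x_hi=-0.1175 |R|=0.8894
  mid=-1.40131 |R|=0.58052 →hi
  mid=-2.04322 |R|=1.04415 →lo
  mid=-1.72226 |R|=0.76083 →hi
  mid=-1.88274 |R|=0.88962 →hi
  mid=-1.96298 |R|=0.96366 →hi
  mid=-2.00310 |R|=1.00310 →lo
  mid=-1.98304 |R|=0.98318 →hi
  ...
  [-2.00012,-1.99996] ⇒ x*=-2.0000
So |R|<1 on (-2.0000, 0).

(-2.0000, 0).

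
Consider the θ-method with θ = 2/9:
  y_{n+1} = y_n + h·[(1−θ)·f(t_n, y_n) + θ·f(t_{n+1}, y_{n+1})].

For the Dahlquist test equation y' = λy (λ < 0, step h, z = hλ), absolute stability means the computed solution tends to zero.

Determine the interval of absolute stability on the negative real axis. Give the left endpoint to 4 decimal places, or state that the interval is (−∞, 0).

On y'=λy, z=hλ:
  y_{n+1} = y_n + z·[7/9·y_n + 2/9·y_{n+1}] ⇒ (1 − 2/9z)y_{n+1} = (1 + 7/9z)y_n
  Hence R(z) = (1 + 7/9z)/(1 − 2/9z).

Boundary: |R(x)|=1, x<0.
x=-0.67: |R|=0.4168
R=−1: 1+7/9x = −1+2/9x ⇒ -5/9x=2 ⇒ x=2/(-5/9)=-3.6000
Confirm numerically:
  x=-3.301: |R|=0.90418 <1
  x=-3.231: |R|=0.88068 <1
  x=-2.682: |R|=0.68045 <1
  x=-1.558: |R|=0.15731 <1
  x=-4.065: |R|=1.13573 >1
  x=-3.676: |R|=1.02324 >1
Interval (-3.6000, 0).

(-3.6000, 0).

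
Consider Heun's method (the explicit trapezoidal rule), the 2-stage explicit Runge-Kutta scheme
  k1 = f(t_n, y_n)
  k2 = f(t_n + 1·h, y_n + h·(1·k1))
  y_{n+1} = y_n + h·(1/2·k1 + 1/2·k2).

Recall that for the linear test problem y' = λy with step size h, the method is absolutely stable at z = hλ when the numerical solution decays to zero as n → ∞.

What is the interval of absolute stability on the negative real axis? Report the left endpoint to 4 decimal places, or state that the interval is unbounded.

(-2.0000, 0).

On y'=λy, z=hλ:
  order 2, 2-stage ⇒ R(z)=1+z+z^2/2
  (e.g. R(-1.25)=0.53125, |R|=0.53125)

Need |R(x)|<1, x<0.
x=-1.25: |R|=0.5312
|R(-2.12)|=1.1272 |R(-1.4)|=0.5800
Bisect:
  x_lo=-2.4630 |R|=1.5702  x_hi=-0.2955 |R|=0.7482
  mid=-1.37923 |R|=0.57191 →hi
  mid=-1.92111 |R|=0.92422 →hi
  mid=-2.19206 |R|=1.21050 →lo
  mid=-2.05658 |R|=1.05819 →lo
  mid=-1.98885 |R|=0.98891 →hi
  mid=-2.02272 |R|=1.02297 →lo
  mid=-2.00578 |R|=1.00580 →lo
  ...
  [-2.00009,-1.99996] ⇒ x*=-2.0000
So |R|<1 on (-2.0000, 0).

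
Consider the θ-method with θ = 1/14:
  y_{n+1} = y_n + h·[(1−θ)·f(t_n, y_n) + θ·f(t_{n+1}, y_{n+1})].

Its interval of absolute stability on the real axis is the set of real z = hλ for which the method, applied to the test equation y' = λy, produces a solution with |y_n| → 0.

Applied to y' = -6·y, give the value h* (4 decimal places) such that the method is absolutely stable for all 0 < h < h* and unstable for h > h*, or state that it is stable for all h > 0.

(-2.3333,0); λ=-6 ⇒ h* = (7/3)/6 = 0.3889.

Test eqn y'=λy, z=hλ:
  y_{n+1} = y_n + z·[13/14·y_n + 1/14·y_{n+1}] ⇒ (1 − 1/14z)y_{n+1} = (1 + 13/14z)y_n
  Hence R(z) = (1 + 13/14z)/(1 − 1/14z).

Need |R(x)|<1, x<0.
x=-0.64: |R|=0.3880
R=−1: 1+13/14x = −1+1/14x ⇒ -6/7x=2 ⇒ x=2/(-6/7)=-2.3333
Confirm numerically:
  x=-2.214: |R|=0.91168 <1
  x=-1.954: |R|=0.71468 <1
  x=-1.675: |R|=0.49601 <1
  x=-1.253: |R|=0.15007 <1
  x=-2.866: |R|=1.37899 >1
  x=-2.438: |R|=1.07641 >1
So |R|<1 on (-2.3333, 0).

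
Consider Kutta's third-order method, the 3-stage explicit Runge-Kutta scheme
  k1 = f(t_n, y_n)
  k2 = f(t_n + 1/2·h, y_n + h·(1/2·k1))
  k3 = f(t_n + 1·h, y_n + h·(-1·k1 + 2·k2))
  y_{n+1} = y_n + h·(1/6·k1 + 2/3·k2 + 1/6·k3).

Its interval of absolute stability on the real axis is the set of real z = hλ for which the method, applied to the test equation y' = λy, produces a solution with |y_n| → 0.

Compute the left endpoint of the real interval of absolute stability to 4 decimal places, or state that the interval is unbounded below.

left endpoint -2.5127.

On y'=λy, z=hλ:
  order 3, 3-stage ⇒ R(z)=1+z+z^2/2+z^3/6
  (e.g. R(-0.3)=0.74050, |R|=0.74050)

Need |R(x)|<1, x<0.
x=-0.3: |R|=0.7405
|R(-2.18)|=0.5305 |R(-1.36)|=0.1456 |R(-0.78)|=0.4451
Bisect:
  x_lo=-3.2590 |R|=2.7176  x_hi=-0.3274 |R|=0.7203
  mid=-1.79323 |R|=0.14647 →hi
  mid=-2.52613 |R|=1.02214 →lo
  mid=-2.15968 |R|=0.50644 →hi
  mid=-2.34291 |R|=0.74175 →hi
  mid=-2.43452 |R|=0.87593 →hi
  mid=-2.48032 |R|=0.94748 →hi
  mid=-2.50323 |R|=0.98442 →hi
  mid=-2.51468 |R|=1.00318 →lo
  mid=-2.50895 |R|=0.99378 →hi
  mid=-2.51182 |R|=0.99847 →hi
  ...
  [-2.51289,-2.51271] ⇒ x*=-2.5127
Interval (-2.5127, 0).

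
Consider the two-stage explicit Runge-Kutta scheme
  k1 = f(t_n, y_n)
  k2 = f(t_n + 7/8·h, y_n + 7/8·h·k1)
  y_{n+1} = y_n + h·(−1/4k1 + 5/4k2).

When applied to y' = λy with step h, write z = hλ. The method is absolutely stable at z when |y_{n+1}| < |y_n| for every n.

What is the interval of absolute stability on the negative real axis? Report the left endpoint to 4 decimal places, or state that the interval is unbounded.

With y'=λy (z=hλ):
  k1=λy_n ⇒ h·k1=z·y_n;  k2=λ(1+7/8z)y_n ⇒ h·k2=z(1+7/8z)y_n
  y_{n+1}/y_n = 1 − 1/4z + 5/4z(1+7/8z) = 1 + z + 35/32z²
  ⇒ R(z) = 1 + z + 35/32z².

Need |R(x)|<1, x<0.
x=-1.67: |R|=2.3804
R=1: x+35/32x²=0 ⇒ x=−32/35=-0.9143; min R=1−1/(4·35/32)=0.7714>−1
Confirm numerically:
  x=-0.764: |R|=0.87442 <1
  x=-0.611: |R|=0.79732 <1
  x=-0.470: |R|=0.77161 <1
  x=-1.493: |R|=1.94502 >1
  x=-1.468: |R|=1.88906 >1
  x=-1.188: |R|=1.35566 >1
Interval (-0.9143, 0).

(-0.9143, 0).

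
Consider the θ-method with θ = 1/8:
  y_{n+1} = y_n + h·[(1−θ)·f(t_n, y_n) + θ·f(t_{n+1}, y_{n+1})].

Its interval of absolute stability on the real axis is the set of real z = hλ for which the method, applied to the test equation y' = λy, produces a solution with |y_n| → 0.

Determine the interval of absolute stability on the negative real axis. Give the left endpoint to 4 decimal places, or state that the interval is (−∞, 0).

On y'=λy, z=hλ:
  y_{n+1} = y_n + z·[7/8·y_n + 1/8·y_{n+1}] ⇒ (1 − 1/8z)y_{n+1} = (1 + 7/8z)y_n
  so R(z) = (1 + 7/8z)/(1 − 1/8z).

Solve |R(x)|<1 on ℝ⁻.
x=-1.22: |R|=0.0586
R=−1: 1+7/8x = −1+1/8x ⇒ -3/4x=2 ⇒ x=2/(-3/4)=-2.6667
Confirm numerically:
  x=-2.384: |R|=0.83667 <1
  x=-2.359: |R|=0.82180 <1
  x=-2.005: |R|=0.60320 <1
  x=-1.295: |R|=0.11458 <1
  x=-3.089: |R|=1.22851 >1
  x=-2.827: |R|=1.08885 >1
Interval (-2.6667, 0).

(-2.6667, 0).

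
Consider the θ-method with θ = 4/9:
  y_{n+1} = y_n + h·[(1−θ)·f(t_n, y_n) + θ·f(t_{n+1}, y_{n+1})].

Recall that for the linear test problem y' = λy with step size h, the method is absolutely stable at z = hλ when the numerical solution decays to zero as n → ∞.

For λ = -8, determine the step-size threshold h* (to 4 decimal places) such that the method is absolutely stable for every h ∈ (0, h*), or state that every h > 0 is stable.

(-18.0000,0); λ=-8 ⇒ h* = (18)/8 = 2.2500.

With y'=λy (z=hλ):
  y_{n+1} = y_n + z·[5/9·y_n + 4/9·y_{n+1}] ⇒ (1 − 4/9z)y_{n+1} = (1 + 5/9z)y_n
  so R(z) = (1 + 5/9z)/(1 − 4/9z).

Find x<0 with |R(x)|<1.
x=-1.69: |R|=0.0349
R=−1: 1+5/9x = −1+4/9x ⇒ -1/9x=2 ⇒ x=2/(-1/9)=-18.0000
Confirm numerically:
  x=-16.883: |R|=0.98540 <1
  x=-12.698: |R|=0.91133 <1
  x=-10.986: |R|=0.86752 <1
  x=-18.239: |R|=1.00292 >1
  x=-18.131: |R|=1.00161 >1
So |R|<1 on (-18.0000, 0).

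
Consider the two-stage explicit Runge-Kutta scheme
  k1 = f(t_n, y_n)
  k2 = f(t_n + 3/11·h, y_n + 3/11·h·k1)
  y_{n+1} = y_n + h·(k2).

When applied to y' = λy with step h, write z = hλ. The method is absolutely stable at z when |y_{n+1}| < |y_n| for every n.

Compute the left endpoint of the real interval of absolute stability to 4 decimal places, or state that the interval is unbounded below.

With y'=λy (z=hλ):
  k1=λy_n ⇒ h·k1=z·y_n;  k2=λ(1+3/11z)y_n ⇒ h·k2=z(1+3/11z)y_n
  y_{n+1}/y_n = 1 + z(1+3/11z) = 1 + z + 3/11z²
  R(z) = 1 + z + 3/11z².

Solve |R(x)|<1 on ℝ⁻.
x=-1.06: |R|=0.2464
R=1: x+3/11x²=0 ⇒ x=−11/3=-3.6667; min R=1−1/(4·3/11)=0.0833>−1
Confirm numerically:
  x=-3.519: |R|=0.85828 <1
  x=-2.293: |R|=0.14096 <1
  x=-1.707: |R|=0.08769 <1
  x=-4.138: |R|=1.53192 >1
  x=-4.100: |R|=1.48455 >1
So |R|<1 on (-3.6667, 0).

left endpoint -3.6667.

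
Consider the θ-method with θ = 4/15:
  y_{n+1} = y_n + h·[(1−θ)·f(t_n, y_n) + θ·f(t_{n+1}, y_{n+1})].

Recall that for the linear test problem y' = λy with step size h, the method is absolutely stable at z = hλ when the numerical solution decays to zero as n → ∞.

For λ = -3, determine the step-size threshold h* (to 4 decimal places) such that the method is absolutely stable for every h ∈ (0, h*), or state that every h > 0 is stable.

(-4.2857,0); λ=-3 ⇒ h* = (30/7)/3 = 1.4286.

With y'=λy (z=hλ):
  y_{n+1} = y_n + z·[11/15·y_n + 4/15·y_{n+1}] ⇒ (1 − 4/15z)y_{n+1} = (1 + 11/15z)y_n
  Hence R(z) = (1 + 11/15z)/(1 − 4/15z).

Need |R(x)|<1, x<0.
x=-0.59: |R|=0.4902
R=−1: 1+11/15x = −1+4/15x ⇒ -7/15x=2 ⇒ x=2/(-7/15)=-4.2857
Confirm numerically:
  x=-3.554: |R|=0.82469 <1
  x=-3.425: |R|=0.79007 <1
  x=-2.151: |R|=0.36693 <1
  x=-4.577: |R|=1.06122 >1
  x=-4.480: |R|=1.04131 >1
  x=-4.430: |R|=1.03087 >1
Interval (-4.2857, 0).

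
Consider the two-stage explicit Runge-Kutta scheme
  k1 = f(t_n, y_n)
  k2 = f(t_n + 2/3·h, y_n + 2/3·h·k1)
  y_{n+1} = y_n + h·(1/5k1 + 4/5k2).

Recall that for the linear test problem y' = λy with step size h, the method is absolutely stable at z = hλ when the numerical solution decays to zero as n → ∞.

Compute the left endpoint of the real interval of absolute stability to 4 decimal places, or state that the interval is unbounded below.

Set f=λy, z=hλ:
  k1=λy_n ⇒ h·k1=z·y_n;  k2=λ(1+2/3z)y_n ⇒ h·k2=z(1+2/3z)y_n
  y_{n+1}/y_n = 1 + 1/5z + 4/5z(1+2/3z) = 1 + z + 8/15z²
  ⇒ R(z) = 1 + z + 8/15z².

Find x<0 with |R(x)|<1.
x=-1.41: |R|=0.6503
R=1: x+8/15x²=0 ⇒ x=−15/8=-1.8750; min R=1−1/(4·8/15)=0.5312>−1
Confirm numerically:
  x=-1.705: |R|=0.84541 <1
  x=-1.270: |R|=0.59021 <1
  x=-0.905: |R|=0.53181 <1
  x=-0.785: |R|=0.54365 <1
  x=-2.338: |R|=1.57733 >1
  x=-2.272: |R|=1.48106 >1
So |R|<1 on (-1.8750, 0).

left endpoint -1.8750.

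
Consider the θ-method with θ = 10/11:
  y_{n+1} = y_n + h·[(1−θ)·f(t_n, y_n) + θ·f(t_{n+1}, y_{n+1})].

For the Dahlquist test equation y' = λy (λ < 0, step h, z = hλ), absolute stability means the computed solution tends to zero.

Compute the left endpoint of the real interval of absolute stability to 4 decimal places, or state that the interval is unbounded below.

With y'=λy (z=hλ):
  y_{n+1} = y_n + z·[1/11·y_n + 10/11·y_{n+1}] ⇒ (1 − 10/11z)y_{n+1} = (1 + 1/11z)y_n
  so R(z) = (1 + 1/11z)/(1 − 10/11z).

Boundary: |R(x)|=1, x<0.
x=-0.68: |R|=0.5798
x=-2: |R|=0.2903
x=-10: |R|=0.0090
x=-100: |R|=0.0880
θ=10/11≥1/2 ⇒ |1+1/11x|<|1−10/11x| ∀x<0 ⇒ unbounded interval.

unbounded; (−∞, 0).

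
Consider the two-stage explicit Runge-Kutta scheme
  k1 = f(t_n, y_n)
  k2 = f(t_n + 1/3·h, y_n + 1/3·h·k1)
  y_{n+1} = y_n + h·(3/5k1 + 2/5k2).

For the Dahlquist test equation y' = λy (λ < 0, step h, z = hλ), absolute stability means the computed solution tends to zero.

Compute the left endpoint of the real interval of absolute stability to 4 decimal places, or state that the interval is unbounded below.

On y'=λy, z=hλ:
  k1=λy_n ⇒ h·k1=z·y_n;  k2=λ(1+1/3z)y_n ⇒ h·k2=z(1+1/3z)y_n
  y_{n+1}/y_n = 1 + 3/5z + 2/5z(1+1/3z) = 1 + z + 2/15z²
  ⇒ R(z) = 1 + z + 2/15z².

Solve |R(x)|<1 on ℝ⁻.
x=-1.21: |R|=0.0148
R=1: x+2/15x²=0 ⇒ x=−15/2=-7.5000; min R=1−1/(4·2/15)=-0.8750>−1
Confirm numerically:
  x=-7.436: |R|=0.93655 <1
  x=-6.657: |R|=0.25175 <1
  x=-5.342: |R|=0.53707 <1
  x=-4.189: |R|=0.84930 <1
  x=-7.644: |R|=1.14676 >1
  x=-7.570: |R|=1.07065 >1
So |R|<1 on (-7.5000, 0).

left endpoint -7.5000.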